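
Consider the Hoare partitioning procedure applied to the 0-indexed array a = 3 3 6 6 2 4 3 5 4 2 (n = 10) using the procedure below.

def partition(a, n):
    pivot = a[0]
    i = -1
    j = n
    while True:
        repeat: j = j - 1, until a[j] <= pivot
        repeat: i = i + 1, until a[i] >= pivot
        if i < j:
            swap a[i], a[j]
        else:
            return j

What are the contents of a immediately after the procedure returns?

2 3 2 6 6 4 3 5 4 3

pivot=3
j stops at 9 (2), i stops at 0 (3); swap ⇒ 2 3 6 6 2 4 3 5 4 3
j stops at 6 (3), i stops at 1 (3); swap ⇒ 2 3 6 6 2 4 3 5 4 3
j stops at 4 (2), i stops at 2 (6); swap ⇒ 2 3 2 6 6 4 3 5 4 3
j stops at 2, i stops at 3; i≥j ⇒ return 2. a=2 3 2 6 6 4 3 5 4 3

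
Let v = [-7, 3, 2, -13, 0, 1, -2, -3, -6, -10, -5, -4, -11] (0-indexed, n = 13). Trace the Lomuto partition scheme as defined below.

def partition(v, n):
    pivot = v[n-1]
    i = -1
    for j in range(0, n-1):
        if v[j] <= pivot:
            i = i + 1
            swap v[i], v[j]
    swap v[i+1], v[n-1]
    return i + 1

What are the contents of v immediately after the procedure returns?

pivot=-11, i=-1
j=0: -7>-11, skip
j=1: 3>-11, skip
j=2: 2>-11, skip
j=3: -13≤-11, i=0, swap(0,3) ⇒ [-13, 3, 2, -7, 0, 1, -2, -3, -6, -10, -5, -4, -11]
j=4: 0>-11, skip
j=5: 1>-11, skip
j=6: -2>-11, skip
j=7: -3>-11, skip
j=8: -6>-11, skip
j=9: -10>-11, skip
j=10: -5>-11, skip
j=11: -4>-11, skip
swap(1,12) ⇒ [-13, -11, 2, -7, 0, 1, -2, -3, -6, -10, -5, -4, 3]; return 1

[-13, -11, 2, -7, 0, 1, -2, -3, -6, -10, -5, -4, 3]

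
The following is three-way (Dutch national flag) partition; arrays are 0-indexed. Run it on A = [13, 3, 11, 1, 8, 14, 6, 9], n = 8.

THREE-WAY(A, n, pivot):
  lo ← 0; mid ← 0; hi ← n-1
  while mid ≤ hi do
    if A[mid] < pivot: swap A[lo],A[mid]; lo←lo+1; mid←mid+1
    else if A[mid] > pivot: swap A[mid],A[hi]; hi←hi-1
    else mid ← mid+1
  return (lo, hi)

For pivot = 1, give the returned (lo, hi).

pivot = 1; lo=0, mid=0, hi=7
A[mid]=13>1: swap A[0],A[7]; hi=6 → [9, 3, 11, 1, 8, 14, 6, 13]
A[mid]=9>1: swap A[0],A[6]; hi=5 → [6, 3, 11, 1, 8, 14, 9, 13]
A[mid]=6>1: swap A[0],A[5]; hi=4 → [14, 3, 11, 1, 8, 6, 9, 13]
A[mid]=14>1: swap A[0],A[4]; hi=3 → [8, 3, 11, 1, 14, 6, 9, 13]
A[mid]=8>1: swap A[0],A[3]; hi=2 → [1, 3, 11, 8, 14, 6, 9, 13]
A[mid]=1=1: mid=1
A[mid]=3>1: swap A[1],A[2]; hi=1 → [1, 11, 3, 8, 14, 6, 9, 13]
A[mid]=11>1: swap A[1],A[1]; hi=0 → [1, 11, 3, 8, 14, 6, 9, 13]
end: lo=0, hi=0; A = [1, 11, 3, 8, 14, 6, 9, 13]

(0, 0)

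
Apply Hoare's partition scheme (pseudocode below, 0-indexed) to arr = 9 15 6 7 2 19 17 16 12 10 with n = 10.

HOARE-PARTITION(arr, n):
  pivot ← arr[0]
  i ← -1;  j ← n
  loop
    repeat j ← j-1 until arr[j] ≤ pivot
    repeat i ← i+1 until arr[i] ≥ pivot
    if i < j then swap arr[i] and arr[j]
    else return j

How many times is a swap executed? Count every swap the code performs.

pivot=9
j stops at 4 (2), i stops at 0 (9); swap ⇒ 2 15 6 7 9 19 17 16 12 10
j stops at 3 (7), i stops at 1 (15); swap ⇒ 2 7 6 15 9 19 17 16 12 10
j stops at 2, i stops at 3; i≥j ⇒ return 2. arr=2 7 6 15 9 19 17 16 12 10

2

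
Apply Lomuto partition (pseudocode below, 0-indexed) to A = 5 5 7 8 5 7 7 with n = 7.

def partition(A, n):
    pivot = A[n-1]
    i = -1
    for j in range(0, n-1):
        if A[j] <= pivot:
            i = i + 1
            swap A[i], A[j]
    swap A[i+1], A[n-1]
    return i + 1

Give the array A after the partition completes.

5 5 7 5 7 7 8

pivot = A[6] = 7; i = -1
j=0: A[0]=5 ≤ 7 → i=0, swap A[0],A[0] (no change) → 5 5 7 8 5 7 7
j=1: A[1]=5 ≤ 7 → i=1, swap A[1],A[1] (no change) → 5 5 7 8 5 7 7
j=2: A[2]=7 ≤ 7 → i=2, swap A[2],A[2] (no change) → 5 5 7 8 5 7 7
j=3: A[3]=8 > 7 → no swap
j=4: A[4]=5 ≤ 7 → i=3, swap A[3],A[4] → 5 5 7 5 8 7 7
j=5: A[5]=7 ≤ 7 → i=4, swap A[4],A[5] → 5 5 7 5 7 8 7
final swap A[5],A[6] → 5 5 7 5 7 7 8; return 5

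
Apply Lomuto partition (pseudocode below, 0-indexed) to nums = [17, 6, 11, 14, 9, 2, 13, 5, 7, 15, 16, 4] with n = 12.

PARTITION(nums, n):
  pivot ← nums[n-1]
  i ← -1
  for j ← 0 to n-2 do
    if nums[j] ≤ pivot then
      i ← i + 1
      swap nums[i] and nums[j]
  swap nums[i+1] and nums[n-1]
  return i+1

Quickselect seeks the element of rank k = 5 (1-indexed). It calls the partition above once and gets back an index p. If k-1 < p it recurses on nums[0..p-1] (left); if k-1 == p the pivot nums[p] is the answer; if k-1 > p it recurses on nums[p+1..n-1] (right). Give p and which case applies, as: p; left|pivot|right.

1; right

pivot=4, i=-1
j=0: 17>4, skip
j=1: 6>4, skip
j=2: 11>4, skip
j=3: 14>4, skip
j=4: 9>4, skip
j=5: 2≤4, i=0, swap(0,5) ⇒ [2, 6, 11, 14, 9, 17, 13, 5, 7, 15, 16, 4]
j=6: 13>4, skip
j=7: 5>4, skip
j=8: 7>4, skip
j=9: 15>4, skip
j=10: 16>4, skip
swap(1,11) ⇒ [2, 4, 11, 14, 9, 17, 13, 5, 7, 15, 16, 6]; return 1
p = 1; k-1 = 4 > 1 ⇒ right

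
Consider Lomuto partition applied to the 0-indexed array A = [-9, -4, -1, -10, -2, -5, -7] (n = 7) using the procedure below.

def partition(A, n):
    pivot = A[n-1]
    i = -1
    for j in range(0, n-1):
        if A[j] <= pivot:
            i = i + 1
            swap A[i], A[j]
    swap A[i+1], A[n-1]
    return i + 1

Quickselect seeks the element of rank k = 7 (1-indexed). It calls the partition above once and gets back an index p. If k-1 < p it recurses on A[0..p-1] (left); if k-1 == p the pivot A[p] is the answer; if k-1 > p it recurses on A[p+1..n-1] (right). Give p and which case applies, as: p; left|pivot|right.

2; right

pivot=-7, i=-1
j=0: -9≤-7, i=0, swap(0,0) ⇒ [-9, -4, -1, -10, -2, -5, -7]
j=1: -4>-7, skip
j=2: -1>-7, skip
j=3: -10≤-7, i=1, swap(1,3) ⇒ [-9, -10, -1, -4, -2, -5, -7]
j=4: -2>-7, skip
j=5: -5>-7, skip
swap(2,6) ⇒ [-9, -10, -7, -4, -2, -5, -1]; return 2
p = 2; k-1 = 6 > 2 ⇒ right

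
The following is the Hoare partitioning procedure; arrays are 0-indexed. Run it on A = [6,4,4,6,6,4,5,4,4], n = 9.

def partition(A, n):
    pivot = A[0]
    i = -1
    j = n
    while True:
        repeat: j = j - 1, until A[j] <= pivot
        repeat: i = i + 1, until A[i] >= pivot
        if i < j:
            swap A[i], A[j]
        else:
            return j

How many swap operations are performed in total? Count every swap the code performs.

3

pivot = A[0] = 6; i = -1, j = 9
j→8 (A[8]=4≤6), i→0 (A[0]=6≥6); i<j, swap → [4,4,4,6,6,4,5,4,6]
j→7 (A[7]=4≤6), i→3 (A[3]=6≥6); i<j, swap → [4,4,4,4,6,4,5,6,6]
j→6 (A[6]=5≤6), i→4 (A[4]=6≥6); i<j, swap → [4,4,4,4,5,4,6,6,6]
j→5, i→6; i≥j, return j=5. A = [4,4,4,4,5,4,6,6,6]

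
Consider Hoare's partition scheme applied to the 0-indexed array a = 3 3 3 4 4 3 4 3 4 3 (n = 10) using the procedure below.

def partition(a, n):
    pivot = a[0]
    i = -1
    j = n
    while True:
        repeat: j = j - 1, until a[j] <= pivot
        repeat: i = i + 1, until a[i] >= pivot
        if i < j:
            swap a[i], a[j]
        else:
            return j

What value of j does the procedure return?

pivot = a[0] = 3; i = -1, j = 10
j→9 (a[9]=3≤3), i→0 (a[0]=3≥3); i<j, swap → 3 3 3 4 4 3 4 3 4 3
j→7 (a[7]=3≤3), i→1 (a[1]=3≥3); i<j, swap → 3 3 3 4 4 3 4 3 4 3
j→5 (a[5]=3≤3), i→2 (a[2]=3≥3); i<j, swap → 3 3 3 4 4 3 4 3 4 3
j→2, i→3; i≥j, return j=2. a = 3 3 3 4 4 3 4 3 4 3

2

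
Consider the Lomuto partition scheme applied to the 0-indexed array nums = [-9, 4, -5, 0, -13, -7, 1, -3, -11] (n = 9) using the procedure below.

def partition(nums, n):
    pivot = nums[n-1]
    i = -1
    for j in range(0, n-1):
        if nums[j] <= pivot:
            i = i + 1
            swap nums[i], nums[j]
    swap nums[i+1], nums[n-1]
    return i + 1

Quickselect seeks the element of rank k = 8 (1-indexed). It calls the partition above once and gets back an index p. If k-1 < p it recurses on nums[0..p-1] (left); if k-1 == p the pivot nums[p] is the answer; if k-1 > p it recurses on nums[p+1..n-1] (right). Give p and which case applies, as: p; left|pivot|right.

1; right

pivot=-11, i=-1
j=0: -9>-11, skip
j=1: 4>-11, skip
j=2: -5>-11, skip
j=3: 0>-11, skip
j=4: -13≤-11, i=0, swap(0,4) ⇒ [-13, 4, -5, 0, -9, -7, 1, -3, -11]
j=5: -7>-11, skip
j=6: 1>-11, skip
j=7: -3>-11, skip
swap(1,8) ⇒ [-13, -11, -5, 0, -9, -7, 1, -3, 4]; return 1
p = 1; k-1 = 7 > 1 ⇒ right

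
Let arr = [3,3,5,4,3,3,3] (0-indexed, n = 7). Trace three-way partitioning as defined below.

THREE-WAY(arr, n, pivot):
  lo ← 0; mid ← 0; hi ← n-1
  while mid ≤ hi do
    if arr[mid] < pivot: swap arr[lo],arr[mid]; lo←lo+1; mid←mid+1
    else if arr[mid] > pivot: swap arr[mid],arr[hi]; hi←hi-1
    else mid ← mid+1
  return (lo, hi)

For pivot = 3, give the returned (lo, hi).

(0, 4)

lo=0 mid=0 hi=6
3=3: mid=1
3=3: mid=2
5>3: swap(2,6), hi=5 ⇒ [3,3,3,4,3,3,5]
3=3: mid=3
4>3: swap(3,5), hi=4 ⇒ [3,3,3,3,3,4,5]
3=3: mid=4
3=3: mid=5
done. lo=0 hi=4; arr=[3,3,3,3,3,4,5]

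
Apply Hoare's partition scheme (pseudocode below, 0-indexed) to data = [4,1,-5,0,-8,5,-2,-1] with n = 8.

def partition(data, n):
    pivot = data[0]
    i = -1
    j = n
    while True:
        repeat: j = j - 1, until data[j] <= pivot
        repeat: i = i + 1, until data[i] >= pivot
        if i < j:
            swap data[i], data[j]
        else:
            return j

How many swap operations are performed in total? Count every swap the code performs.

2

pivot = data[0] = 4; i = -1, j = 8
j→7 (data[7]=-1≤4), i→0 (data[0]=4≥4); i<j, swap → [-1,1,-5,0,-8,5,-2,4]
j→6 (data[6]=-2≤4), i→5 (data[5]=5≥4); i<j, swap → [-1,1,-5,0,-8,-2,5,4]
j→5, i→6; i≥j, return j=5. data = [-1,1,-5,0,-8,-2,5,4]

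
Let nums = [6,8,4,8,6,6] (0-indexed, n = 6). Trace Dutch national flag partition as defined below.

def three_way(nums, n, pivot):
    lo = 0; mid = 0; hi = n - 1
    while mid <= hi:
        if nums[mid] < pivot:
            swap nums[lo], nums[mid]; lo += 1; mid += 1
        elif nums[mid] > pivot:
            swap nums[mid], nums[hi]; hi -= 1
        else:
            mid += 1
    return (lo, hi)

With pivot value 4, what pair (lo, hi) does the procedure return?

lo=0 mid=0 hi=5
6>4: swap(0,5), hi=4 ⇒ [6,8,4,8,6,6]
6>4: swap(0,4), hi=3 ⇒ [6,8,4,8,6,6]
6>4: swap(0,3), hi=2 ⇒ [8,8,4,6,6,6]
8>4: swap(0,2), hi=1 ⇒ [4,8,8,6,6,6]
4=4: mid=1
8>4: swap(1,1), hi=0 ⇒ [4,8,8,6,6,6]
done. lo=0 hi=0; nums=[4,8,8,6,6,6]

(0, 0)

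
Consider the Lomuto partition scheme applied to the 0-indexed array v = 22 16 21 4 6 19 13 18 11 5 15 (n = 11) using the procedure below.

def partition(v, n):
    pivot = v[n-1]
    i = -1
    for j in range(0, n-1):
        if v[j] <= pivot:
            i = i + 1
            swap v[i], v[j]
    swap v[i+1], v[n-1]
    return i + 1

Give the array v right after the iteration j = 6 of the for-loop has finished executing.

pivot=15, i=-1
j=0: 22>15, skip
j=1: 16>15, skip
j=2: 21>15, skip
j=3: 4≤15, i=0, swap(0,3) ⇒ 4 16 21 22 6 19 13 18 11 5 15
j=4: 6≤15, i=1, swap(1,4) ⇒ 4 6 21 22 16 19 13 18 11 5 15
j=5: 19>15, skip
j=6: 13≤15, i=2, swap(2,6) ⇒ 4 6 13 22 16 19 21 18 11 5 15
(after j=6) v = 4 6 13 22 16 19 21 18 11 5 15

4 6 13 22 16 19 21 18 11 5 15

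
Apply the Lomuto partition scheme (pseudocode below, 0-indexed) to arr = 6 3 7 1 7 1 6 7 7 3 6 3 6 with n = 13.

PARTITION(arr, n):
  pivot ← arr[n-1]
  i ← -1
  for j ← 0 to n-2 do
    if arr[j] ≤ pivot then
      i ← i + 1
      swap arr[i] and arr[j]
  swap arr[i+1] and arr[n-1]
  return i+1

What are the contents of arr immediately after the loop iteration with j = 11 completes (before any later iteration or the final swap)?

6 3 1 1 6 3 6 3 7 7 7 7 6

pivot = arr[12] = 6; i = -1
j=0: arr[0]=6 ≤ 6 → i=0, swap arr[0],arr[0] (no change) → 6 3 7 1 7 1 6 7 7 3 6 3 6
j=1: arr[1]=3 ≤ 6 → i=1, swap arr[1],arr[1] (no change) → 6 3 7 1 7 1 6 7 7 3 6 3 6
j=2: arr[2]=7 > 6 → no swap
j=3: arr[3]=1 ≤ 6 → i=2, swap arr[2],arr[3] → 6 3 1 7 7 1 6 7 7 3 6 3 6
j=4: arr[4]=7 > 6 → no swap
j=5: arr[5]=1 ≤ 6 → i=3, swap arr[3],arr[5] → 6 3 1 1 7 7 6 7 7 3 6 3 6
j=6: arr[6]=6 ≤ 6 → i=4, swap arr[4],arr[6] → 6 3 1 1 6 7 7 7 7 3 6 3 6
j=7: arr[7]=7 > 6 → no swap
j=8: arr[8]=7 > 6 → no swap
j=9: arr[9]=3 ≤ 6 → i=5, swap arr[5],arr[9] → 6 3 1 1 6 3 7 7 7 7 6 3 6
j=10: arr[10]=6 ≤ 6 → i=6, swap arr[6],arr[10] → 6 3 1 1 6 3 6 7 7 7 7 3 6
j=11: arr[11]=3 ≤ 6 → i=7, swap arr[7],arr[11] → 6 3 1 1 6 3 6 3 7 7 7 7 6
(after j=11) arr = 6 3 1 1 6 3 6 3 7 7 7 7 6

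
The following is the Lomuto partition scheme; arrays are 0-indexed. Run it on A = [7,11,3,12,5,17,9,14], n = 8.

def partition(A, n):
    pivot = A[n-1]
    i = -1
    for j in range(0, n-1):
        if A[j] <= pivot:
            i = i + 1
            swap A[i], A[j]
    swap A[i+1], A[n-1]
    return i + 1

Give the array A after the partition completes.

pivot = A[7] = 14; i = -1
j=0: A[0]=7 ≤ 14 → i=0, swap A[0],A[0] (no change) → [7,11,3,12,5,17,9,14]
j=1: A[1]=11 ≤ 14 → i=1, swap A[1],A[1] (no change) → [7,11,3,12,5,17,9,14]
j=2: A[2]=3 ≤ 14 → i=2, swap A[2],A[2] (no change) → [7,11,3,12,5,17,9,14]
j=3: A[3]=12 ≤ 14 → i=3, swap A[3],A[3] (no change) → [7,11,3,12,5,17,9,14]
j=4: A[4]=5 ≤ 14 → i=4, swap A[4],A[4] (no change) → [7,11,3,12,5,17,9,14]
j=5: A[5]=17 > 14 → no swap
j=6: A[6]=9 ≤ 14 → i=5, swap A[5],A[6] → [7,11,3,12,5,9,17,14]
final swap A[6],A[7] → [7,11,3,12,5,9,14,17]; return 6

[7,11,3,12,5,9,14,17]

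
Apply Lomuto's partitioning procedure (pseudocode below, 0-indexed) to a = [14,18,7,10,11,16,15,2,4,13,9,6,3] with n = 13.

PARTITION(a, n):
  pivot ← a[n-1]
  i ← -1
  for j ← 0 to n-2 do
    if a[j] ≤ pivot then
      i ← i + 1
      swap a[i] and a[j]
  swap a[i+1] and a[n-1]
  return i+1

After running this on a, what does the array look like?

pivot = a[12] = 3; i = -1
j=0: a[0]=14 > 3 → no swap
j=1: a[1]=18 > 3 → no swap
j=2: a[2]=7 > 3 → no swap
j=3: a[3]=10 > 3 → no swap
j=4: a[4]=11 > 3 → no swap
j=5: a[5]=16 > 3 → no swap
j=6: a[6]=15 > 3 → no swap
j=7: a[7]=2 ≤ 3 → i=0, swap a[0],a[7] → [2,18,7,10,11,16,15,14,4,13,9,6,3]
j=8: a[8]=4 > 3 → no swap
j=9: a[9]=13 > 3 → no swap
j=10: a[10]=9 > 3 → no swap
j=11: a[11]=6 > 3 → no swap
final swap a[1],a[12] → [2,3,7,10,11,16,15,14,4,13,9,6,18]; return 1

[2,3,7,10,11,16,15,14,4,13,9,6,18]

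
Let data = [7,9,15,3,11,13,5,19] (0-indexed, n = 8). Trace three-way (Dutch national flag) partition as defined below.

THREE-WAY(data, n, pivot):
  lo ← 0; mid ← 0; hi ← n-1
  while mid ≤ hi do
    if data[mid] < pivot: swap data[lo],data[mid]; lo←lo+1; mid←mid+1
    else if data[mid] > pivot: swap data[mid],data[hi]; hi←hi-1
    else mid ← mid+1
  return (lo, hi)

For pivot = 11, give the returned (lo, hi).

(4, 4)

lo=0 mid=0 hi=7
7<11: swap(0,0), lo=1 mid=1 ⇒ [7,9,15,3,11,13,5,19]
9<11: swap(1,1), lo=2 mid=2 ⇒ [7,9,15,3,11,13,5,19]
15>11: swap(2,7), hi=6 ⇒ [7,9,19,3,11,13,5,15]
19>11: swap(2,6), hi=5 ⇒ [7,9,5,3,11,13,19,15]
5<11: swap(2,2), lo=3 mid=3 ⇒ [7,9,5,3,11,13,19,15]
3<11: swap(3,3), lo=4 mid=4 ⇒ [7,9,5,3,11,13,19,15]
11=11: mid=5
13>11: swap(5,5), hi=4 ⇒ [7,9,5,3,11,13,19,15]
done. lo=4 hi=4; data=[7,9,5,3,11,13,19,15]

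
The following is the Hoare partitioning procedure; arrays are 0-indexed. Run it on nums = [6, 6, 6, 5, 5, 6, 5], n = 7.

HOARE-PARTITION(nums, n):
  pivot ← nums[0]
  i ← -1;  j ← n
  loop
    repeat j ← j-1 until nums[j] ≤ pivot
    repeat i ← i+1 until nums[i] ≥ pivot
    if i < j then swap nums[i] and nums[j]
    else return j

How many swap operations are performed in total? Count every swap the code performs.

3

pivot = nums[0] = 6; i = -1, j = 7
j→6 (nums[6]=5≤6), i→0 (nums[0]=6≥6); i<j, swap → [5, 6, 6, 5, 5, 6, 6]
j→5 (nums[5]=6≤6), i→1 (nums[1]=6≥6); i<j, swap → [5, 6, 6, 5, 5, 6, 6]
j→4 (nums[4]=5≤6), i→2 (nums[2]=6≥6); i<j, swap → [5, 6, 5, 5, 6, 6, 6]
j→3, i→4; i≥j, return j=3. nums = [5, 6, 5, 5, 6, 6, 6]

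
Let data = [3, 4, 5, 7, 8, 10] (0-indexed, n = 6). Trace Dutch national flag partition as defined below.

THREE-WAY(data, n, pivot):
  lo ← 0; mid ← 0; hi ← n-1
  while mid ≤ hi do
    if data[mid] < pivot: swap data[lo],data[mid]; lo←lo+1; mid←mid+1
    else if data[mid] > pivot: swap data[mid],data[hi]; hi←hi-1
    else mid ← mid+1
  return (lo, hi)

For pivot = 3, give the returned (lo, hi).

(0, 0)

lo=0 mid=0 hi=5
3=3: mid=1
4>3: swap(1,5), hi=4 ⇒ [3, 10, 5, 7, 8, 4]
10>3: swap(1,4), hi=3 ⇒ [3, 8, 5, 7, 10, 4]
8>3: swap(1,3), hi=2 ⇒ [3, 7, 5, 8, 10, 4]
7>3: swap(1,2), hi=1 ⇒ [3, 5, 7, 8, 10, 4]
5>3: swap(1,1), hi=0 ⇒ [3, 5, 7, 8, 10, 4]
done. lo=0 hi=0; data=[3, 5, 7, 8, 10, 4]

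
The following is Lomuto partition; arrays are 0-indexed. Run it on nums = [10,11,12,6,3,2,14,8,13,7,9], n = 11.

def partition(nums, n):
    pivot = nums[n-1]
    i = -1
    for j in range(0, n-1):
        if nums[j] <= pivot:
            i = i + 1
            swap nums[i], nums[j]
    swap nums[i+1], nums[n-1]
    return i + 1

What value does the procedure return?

pivot=9, i=-1
j=0: 10>9, skip
j=1: 11>9, skip
j=2: 12>9, skip
j=3: 6≤9, i=0, swap(0,3) ⇒ [6,11,12,10,3,2,14,8,13,7,9]
j=4: 3≤9, i=1, swap(1,4) ⇒ [6,3,12,10,11,2,14,8,13,7,9]
j=5: 2≤9, i=2, swap(2,5) ⇒ [6,3,2,10,11,12,14,8,13,7,9]
j=6: 14>9, skip
j=7: 8≤9, i=3, swap(3,7) ⇒ [6,3,2,8,11,12,14,10,13,7,9]
j=8: 13>9, skip
j=9: 7≤9, i=4, swap(4,9) ⇒ [6,3,2,8,7,12,14,10,13,11,9]
swap(5,10) ⇒ [6,3,2,8,7,9,14,10,13,11,12]; return 5

5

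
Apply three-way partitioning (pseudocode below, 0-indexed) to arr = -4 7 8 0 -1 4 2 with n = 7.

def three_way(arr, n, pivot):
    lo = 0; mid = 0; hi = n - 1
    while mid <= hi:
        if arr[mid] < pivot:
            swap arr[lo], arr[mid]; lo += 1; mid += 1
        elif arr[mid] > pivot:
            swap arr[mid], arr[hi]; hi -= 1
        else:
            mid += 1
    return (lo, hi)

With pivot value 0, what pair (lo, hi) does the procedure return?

(2, 2)

lo=0 mid=0 hi=6
-4<0: swap(0,0), lo=1 mid=1 ⇒ -4 7 8 0 -1 4 2
7>0: swap(1,6), hi=5 ⇒ -4 2 8 0 -1 4 7
2>0: swap(1,5), hi=4 ⇒ -4 4 8 0 -1 2 7
4>0: swap(1,4), hi=3 ⇒ -4 -1 8 0 4 2 7
-1<0: swap(1,1), lo=2 mid=2 ⇒ -4 -1 8 0 4 2 7
8>0: swap(2,3), hi=2 ⇒ -4 -1 0 8 4 2 7
0=0: mid=3
done. lo=2 hi=2; arr=-4 -1 0 8 4 2 7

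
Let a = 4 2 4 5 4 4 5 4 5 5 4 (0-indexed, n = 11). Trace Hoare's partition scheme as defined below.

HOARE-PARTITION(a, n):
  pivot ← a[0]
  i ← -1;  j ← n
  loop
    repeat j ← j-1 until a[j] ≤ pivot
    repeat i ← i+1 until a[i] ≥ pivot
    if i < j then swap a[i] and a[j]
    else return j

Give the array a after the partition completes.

4 2 4 4 4 5 5 4 5 5 4

pivot = a[0] = 4; i = -1, j = 11
j→10 (a[10]=4≤4), i→0 (a[0]=4≥4); i<j, swap → 4 2 4 5 4 4 5 4 5 5 4
j→7 (a[7]=4≤4), i→2 (a[2]=4≥4); i<j, swap → 4 2 4 5 4 4 5 4 5 5 4
j→5 (a[5]=4≤4), i→3 (a[3]=5≥4); i<j, swap → 4 2 4 4 4 5 5 4 5 5 4
j→4, i→4; i≥j, return j=4. a = 4 2 4 4 4 5 5 4 5 5 4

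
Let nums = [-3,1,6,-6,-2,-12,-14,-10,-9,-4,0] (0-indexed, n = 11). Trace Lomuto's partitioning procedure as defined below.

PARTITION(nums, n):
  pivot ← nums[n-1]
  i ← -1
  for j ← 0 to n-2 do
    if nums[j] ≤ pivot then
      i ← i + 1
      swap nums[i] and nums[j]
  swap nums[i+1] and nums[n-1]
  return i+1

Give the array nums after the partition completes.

[-3,-6,-2,-12,-14,-10,-9,-4,0,1,6]

pivot = nums[10] = 0; i = -1
j=0: nums[0]=-3 ≤ 0 → i=0, swap nums[0],nums[0] (no change) → [-3,1,6,-6,-2,-12,-14,-10,-9,-4,0]
j=1: nums[1]=1 > 0 → no swap
j=2: nums[2]=6 > 0 → no swap
j=3: nums[3]=-6 ≤ 0 → i=1, swap nums[1],nums[3] → [-3,-6,6,1,-2,-12,-14,-10,-9,-4,0]
j=4: nums[4]=-2 ≤ 0 → i=2, swap nums[2],nums[4] → [-3,-6,-2,1,6,-12,-14,-10,-9,-4,0]
j=5: nums[5]=-12 ≤ 0 → i=3, swap nums[3],nums[5] → [-3,-6,-2,-12,6,1,-14,-10,-9,-4,0]
j=6: nums[6]=-14 ≤ 0 → i=4, swap nums[4],nums[6] → [-3,-6,-2,-12,-14,1,6,-10,-9,-4,0]
j=7: nums[7]=-10 ≤ 0 → i=5, swap nums[5],nums[7] → [-3,-6,-2,-12,-14,-10,6,1,-9,-4,0]
j=8: nums[8]=-9 ≤ 0 → i=6, swap nums[6],nums[8] → [-3,-6,-2,-12,-14,-10,-9,1,6,-4,0]
j=9: nums[9]=-4 ≤ 0 → i=7, swap nums[7],nums[9] → [-3,-6,-2,-12,-14,-10,-9,-4,6,1,0]
final swap nums[8],nums[10] → [-3,-6,-2,-12,-14,-10,-9,-4,0,1,6]; return 8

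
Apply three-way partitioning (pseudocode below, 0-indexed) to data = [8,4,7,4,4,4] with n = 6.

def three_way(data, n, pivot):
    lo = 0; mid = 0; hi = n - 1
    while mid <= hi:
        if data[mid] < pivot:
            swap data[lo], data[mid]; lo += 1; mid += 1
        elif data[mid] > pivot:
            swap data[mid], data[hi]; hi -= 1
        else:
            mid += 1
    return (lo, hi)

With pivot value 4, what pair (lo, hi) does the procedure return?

(0, 3)

lo=0 mid=0 hi=5
8>4: swap(0,5), hi=4 ⇒ [4,4,7,4,4,8]
4=4: mid=1
4=4: mid=2
7>4: swap(2,4), hi=3 ⇒ [4,4,4,4,7,8]
4=4: mid=3
4=4: mid=4
done. lo=0 hi=3; data=[4,4,4,4,7,8]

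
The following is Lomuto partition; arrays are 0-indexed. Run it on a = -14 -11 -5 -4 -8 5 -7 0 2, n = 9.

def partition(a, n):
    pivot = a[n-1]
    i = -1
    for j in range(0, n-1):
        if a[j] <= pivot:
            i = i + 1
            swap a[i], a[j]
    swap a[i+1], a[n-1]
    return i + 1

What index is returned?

7

pivot = a[8] = 2; i = -1
j=0: a[0]=-14 ≤ 2 → i=0, swap a[0],a[0] (no change) → -14 -11 -5 -4 -8 5 -7 0 2
j=1: a[1]=-11 ≤ 2 → i=1, swap a[1],a[1] (no change) → -14 -11 -5 -4 -8 5 -7 0 2
j=2: a[2]=-5 ≤ 2 → i=2, swap a[2],a[2] (no change) → -14 -11 -5 -4 -8 5 -7 0 2
j=3: a[3]=-4 ≤ 2 → i=3, swap a[3],a[3] (no change) → -14 -11 -5 -4 -8 5 -7 0 2
j=4: a[4]=-8 ≤ 2 → i=4, swap a[4],a[4] (no change) → -14 -11 -5 -4 -8 5 -7 0 2
j=5: a[5]=5 > 2 → no swap
j=6: a[6]=-7 ≤ 2 → i=5, swap a[5],a[6] → -14 -11 -5 -4 -8 -7 5 0 2
j=7: a[7]=0 ≤ 2 → i=6, swap a[6],a[7] → -14 -11 -5 -4 -8 -7 0 5 2
final swap a[7],a[8] → -14 -11 -5 -4 -8 -7 0 2 5; return 7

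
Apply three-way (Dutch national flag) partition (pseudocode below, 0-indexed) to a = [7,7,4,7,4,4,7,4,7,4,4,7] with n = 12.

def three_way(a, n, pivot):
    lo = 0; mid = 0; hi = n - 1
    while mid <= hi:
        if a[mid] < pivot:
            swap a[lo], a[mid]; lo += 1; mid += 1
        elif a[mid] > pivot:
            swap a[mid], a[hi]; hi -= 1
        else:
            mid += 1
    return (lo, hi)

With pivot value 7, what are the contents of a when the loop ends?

[4,4,4,4,4,4,7,7,7,7,7,7]

pivot = 7; lo=0, mid=0, hi=11
a[mid]=7=7: mid=1
a[mid]=7=7: mid=2
a[mid]=4<7: swap a[0],a[2]; lo=1,mid=3 → [4,7,7,7,4,4,7,4,7,4,4,7]
a[mid]=7=7: mid=4
a[mid]=4<7: swap a[1],a[4]; lo=2,mid=5 → [4,4,7,7,7,4,7,4,7,4,4,7]
a[mid]=4<7: swap a[2],a[5]; lo=3,mid=6 → [4,4,4,7,7,7,7,4,7,4,4,7]
a[mid]=7=7: mid=7
a[mid]=4<7: swap a[3],a[7]; lo=4,mid=8 → [4,4,4,4,7,7,7,7,7,4,4,7]
a[mid]=7=7: mid=9
a[mid]=4<7: swap a[4],a[9]; lo=5,mid=10 → [4,4,4,4,4,7,7,7,7,7,4,7]
a[mid]=4<7: swap a[5],a[10]; lo=6,mid=11 → [4,4,4,4,4,4,7,7,7,7,7,7]
a[mid]=7=7: mid=12
end: lo=6, hi=11; a = [4,4,4,4,4,4,7,7,7,7,7,7]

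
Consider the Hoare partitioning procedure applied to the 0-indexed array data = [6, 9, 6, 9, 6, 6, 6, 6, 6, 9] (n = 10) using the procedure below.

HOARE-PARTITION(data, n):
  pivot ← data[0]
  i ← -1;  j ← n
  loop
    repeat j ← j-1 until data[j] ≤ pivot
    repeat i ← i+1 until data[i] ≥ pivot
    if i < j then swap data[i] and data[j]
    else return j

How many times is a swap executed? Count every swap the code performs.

4

pivot = data[0] = 6; i = -1, j = 10
j→8 (data[8]=6≤6), i→0 (data[0]=6≥6); i<j, swap → [6, 9, 6, 9, 6, 6, 6, 6, 6, 9]
j→7 (data[7]=6≤6), i→1 (data[1]=9≥6); i<j, swap → [6, 6, 6, 9, 6, 6, 6, 9, 6, 9]
j→6 (data[6]=6≤6), i→2 (data[2]=6≥6); i<j, swap → [6, 6, 6, 9, 6, 6, 6, 9, 6, 9]
j→5 (data[5]=6≤6), i→3 (data[3]=9≥6); i<j, swap → [6, 6, 6, 6, 6, 9, 6, 9, 6, 9]
j→4, i→4; i≥j, return j=4. data = [6, 6, 6, 6, 6, 9, 6, 9, 6, 9]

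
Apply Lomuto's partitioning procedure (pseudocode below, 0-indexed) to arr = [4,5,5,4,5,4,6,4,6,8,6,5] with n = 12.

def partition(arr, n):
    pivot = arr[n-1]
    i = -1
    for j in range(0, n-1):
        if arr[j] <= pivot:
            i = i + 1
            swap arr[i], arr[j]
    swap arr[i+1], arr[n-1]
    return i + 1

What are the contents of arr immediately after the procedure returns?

[4,5,5,4,5,4,4,5,6,8,6,6]

pivot=5, i=-1
j=0: 4≤5, i=0, swap(0,0) ⇒ [4,5,5,4,5,4,6,4,6,8,6,5]
j=1: 5≤5, i=1, swap(1,1) ⇒ [4,5,5,4,5,4,6,4,6,8,6,5]
j=2: 5≤5, i=2, swap(2,2) ⇒ [4,5,5,4,5,4,6,4,6,8,6,5]
j=3: 4≤5, i=3, swap(3,3) ⇒ [4,5,5,4,5,4,6,4,6,8,6,5]
j=4: 5≤5, i=4, swap(4,4) ⇒ [4,5,5,4,5,4,6,4,6,8,6,5]
j=5: 4≤5, i=5, swap(5,5) ⇒ [4,5,5,4,5,4,6,4,6,8,6,5]
j=6: 6>5, skip
j=7: 4≤5, i=6, swap(6,7) ⇒ [4,5,5,4,5,4,4,6,6,8,6,5]
j=8: 6>5, skip
j=9: 8>5, skip
j=10: 6>5, skip
swap(7,11) ⇒ [4,5,5,4,5,4,4,5,6,8,6,6]; return 7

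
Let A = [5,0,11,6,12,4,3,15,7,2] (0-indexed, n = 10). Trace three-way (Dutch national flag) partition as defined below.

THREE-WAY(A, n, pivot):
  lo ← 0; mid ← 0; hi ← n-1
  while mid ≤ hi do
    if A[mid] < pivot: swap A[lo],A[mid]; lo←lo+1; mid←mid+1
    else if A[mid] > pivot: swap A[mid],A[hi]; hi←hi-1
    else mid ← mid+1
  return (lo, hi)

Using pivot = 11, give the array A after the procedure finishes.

lo=0 mid=0 hi=9
5<11: swap(0,0), lo=1 mid=1 ⇒ [5,0,11,6,12,4,3,15,7,2]
0<11: swap(1,1), lo=2 mid=2 ⇒ [5,0,11,6,12,4,3,15,7,2]
11=11: mid=3
6<11: swap(2,3), lo=3 mid=4 ⇒ [5,0,6,11,12,4,3,15,7,2]
12>11: swap(4,9), hi=8 ⇒ [5,0,6,11,2,4,3,15,7,12]
2<11: swap(3,4), lo=4 mid=5 ⇒ [5,0,6,2,11,4,3,15,7,12]
4<11: swap(4,5), lo=5 mid=6 ⇒ [5,0,6,2,4,11,3,15,7,12]
3<11: swap(5,6), lo=6 mid=7 ⇒ [5,0,6,2,4,3,11,15,7,12]
15>11: swap(7,8), hi=7 ⇒ [5,0,6,2,4,3,11,7,15,12]
7<11: swap(6,7), lo=7 mid=8 ⇒ [5,0,6,2,4,3,7,11,15,12]
done. lo=7 hi=7; A=[5,0,6,2,4,3,7,11,15,12]

[5,0,6,2,4,3,7,11,15,12]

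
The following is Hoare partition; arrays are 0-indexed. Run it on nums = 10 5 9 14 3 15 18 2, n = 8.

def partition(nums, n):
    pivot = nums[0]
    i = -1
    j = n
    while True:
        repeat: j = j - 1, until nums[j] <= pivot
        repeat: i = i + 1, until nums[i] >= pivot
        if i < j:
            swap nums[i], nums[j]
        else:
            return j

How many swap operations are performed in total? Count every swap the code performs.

2

pivot = nums[0] = 10; i = -1, j = 8
j→7 (nums[7]=2≤10), i→0 (nums[0]=10≥10); i<j, swap → 2 5 9 14 3 15 18 10
j→4 (nums[4]=3≤10), i→3 (nums[3]=14≥10); i<j, swap → 2 5 9 3 14 15 18 10
j→3, i→4; i≥j, return j=3. nums = 2 5 9 3 14 15 18 10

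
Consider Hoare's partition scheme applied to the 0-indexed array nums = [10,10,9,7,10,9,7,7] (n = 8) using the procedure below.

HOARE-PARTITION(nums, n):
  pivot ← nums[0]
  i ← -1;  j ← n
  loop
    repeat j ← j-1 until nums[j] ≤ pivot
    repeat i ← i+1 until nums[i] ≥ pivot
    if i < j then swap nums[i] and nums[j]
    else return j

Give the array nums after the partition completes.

pivot=10
j stops at 7 (7), i stops at 0 (10); swap ⇒ [7,10,9,7,10,9,7,10]
j stops at 6 (7), i stops at 1 (10); swap ⇒ [7,7,9,7,10,9,10,10]
j stops at 5 (9), i stops at 4 (10); swap ⇒ [7,7,9,7,9,10,10,10]
j stops at 4, i stops at 5; i≥j ⇒ return 4. nums=[7,7,9,7,9,10,10,10]

[7,7,9,7,9,10,10,10]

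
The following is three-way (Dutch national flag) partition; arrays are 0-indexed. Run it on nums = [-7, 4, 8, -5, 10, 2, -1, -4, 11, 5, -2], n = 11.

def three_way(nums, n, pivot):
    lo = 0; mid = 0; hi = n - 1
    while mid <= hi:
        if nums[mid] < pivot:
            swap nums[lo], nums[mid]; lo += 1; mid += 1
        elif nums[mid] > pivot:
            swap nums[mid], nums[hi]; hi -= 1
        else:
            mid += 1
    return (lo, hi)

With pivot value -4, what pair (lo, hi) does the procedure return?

(2, 2)

lo=0 mid=0 hi=10
-7<-4: swap(0,0), lo=1 mid=1 ⇒ [-7, 4, 8, -5, 10, 2, -1, -4, 11, 5, -2]
4>-4: swap(1,10), hi=9 ⇒ [-7, -2, 8, -5, 10, 2, -1, -4, 11, 5, 4]
-2>-4: swap(1,9), hi=8 ⇒ [-7, 5, 8, -5, 10, 2, -1, -4, 11, -2, 4]
5>-4: swap(1,8), hi=7 ⇒ [-7, 11, 8, -5, 10, 2, -1, -4, 5, -2, 4]
11>-4: swap(1,7), hi=6 ⇒ [-7, -4, 8, -5, 10, 2, -1, 11, 5, -2, 4]
-4=-4: mid=2
8>-4: swap(2,6), hi=5 ⇒ [-7, -4, -1, -5, 10, 2, 8, 11, 5, -2, 4]
-1>-4: swap(2,5), hi=4 ⇒ [-7, -4, 2, -5, 10, -1, 8, 11, 5, -2, 4]
2>-4: swap(2,4), hi=3 ⇒ [-7, -4, 10, -5, 2, -1, 8, 11, 5, -2, 4]
10>-4: swap(2,3), hi=2 ⇒ [-7, -4, -5, 10, 2, -1, 8, 11, 5, -2, 4]
-5<-4: swap(1,2), lo=2 mid=3 ⇒ [-7, -5, -4, 10, 2, -1, 8, 11, 5, -2, 4]
done. lo=2 hi=2; nums=[-7, -5, -4, 10, 2, -1, 8, 11, 5, -2, 4]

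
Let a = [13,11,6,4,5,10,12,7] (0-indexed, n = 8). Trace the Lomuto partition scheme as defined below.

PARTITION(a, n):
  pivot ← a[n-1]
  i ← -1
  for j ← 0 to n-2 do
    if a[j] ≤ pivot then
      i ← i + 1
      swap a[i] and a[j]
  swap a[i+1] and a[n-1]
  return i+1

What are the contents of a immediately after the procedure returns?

pivot = a[7] = 7; i = -1
j=0: a[0]=13 > 7 → no swap
j=1: a[1]=11 > 7 → no swap
j=2: a[2]=6 ≤ 7 → i=0, swap a[0],a[2] → [6,11,13,4,5,10,12,7]
j=3: a[3]=4 ≤ 7 → i=1, swap a[1],a[3] → [6,4,13,11,5,10,12,7]
j=4: a[4]=5 ≤ 7 → i=2, swap a[2],a[4] → [6,4,5,11,13,10,12,7]
j=5: a[5]=10 > 7 → no swap
j=6: a[6]=12 > 7 → no swap
final swap a[3],a[7] → [6,4,5,7,13,10,12,11]; return 3

[6,4,5,7,13,10,12,11]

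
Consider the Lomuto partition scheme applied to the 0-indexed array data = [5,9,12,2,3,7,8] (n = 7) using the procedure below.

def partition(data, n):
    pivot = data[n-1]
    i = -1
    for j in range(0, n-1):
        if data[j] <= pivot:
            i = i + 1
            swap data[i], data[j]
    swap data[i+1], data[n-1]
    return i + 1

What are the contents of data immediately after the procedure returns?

pivot=8, i=-1
j=0: 5≤8, i=0, swap(0,0) ⇒ [5,9,12,2,3,7,8]
j=1: 9>8, skip
j=2: 12>8, skip
j=3: 2≤8, i=1, swap(1,3) ⇒ [5,2,12,9,3,7,8]
j=4: 3≤8, i=2, swap(2,4) ⇒ [5,2,3,9,12,7,8]
j=5: 7≤8, i=3, swap(3,5) ⇒ [5,2,3,7,12,9,8]
swap(4,6) ⇒ [5,2,3,7,8,9,12]; return 4

[5,2,3,7,8,9,12]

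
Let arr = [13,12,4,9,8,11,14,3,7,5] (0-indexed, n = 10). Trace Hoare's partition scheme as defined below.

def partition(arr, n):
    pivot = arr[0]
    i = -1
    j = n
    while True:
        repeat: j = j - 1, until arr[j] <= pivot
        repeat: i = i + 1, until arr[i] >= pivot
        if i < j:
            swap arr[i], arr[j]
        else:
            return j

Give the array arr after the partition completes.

pivot = arr[0] = 13; i = -1, j = 10
j→9 (arr[9]=5≤13), i→0 (arr[0]=13≥13); i<j, swap → [5,12,4,9,8,11,14,3,7,13]
j→8 (arr[8]=7≤13), i→6 (arr[6]=14≥13); i<j, swap → [5,12,4,9,8,11,7,3,14,13]
j→7, i→8; i≥j, return j=7. arr = [5,12,4,9,8,11,7,3,14,13]

[5,12,4,9,8,11,7,3,14,13]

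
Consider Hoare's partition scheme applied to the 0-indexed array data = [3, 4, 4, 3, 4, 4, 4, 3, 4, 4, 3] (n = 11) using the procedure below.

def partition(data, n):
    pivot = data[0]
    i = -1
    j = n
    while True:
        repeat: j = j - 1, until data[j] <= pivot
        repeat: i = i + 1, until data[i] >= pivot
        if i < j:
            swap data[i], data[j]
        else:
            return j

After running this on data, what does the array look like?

[3, 3, 3, 4, 4, 4, 4, 4, 4, 4, 3]

pivot = data[0] = 3; i = -1, j = 11
j→10 (data[10]=3≤3), i→0 (data[0]=3≥3); i<j, swap → [3, 4, 4, 3, 4, 4, 4, 3, 4, 4, 3]
j→7 (data[7]=3≤3), i→1 (data[1]=4≥3); i<j, swap → [3, 3, 4, 3, 4, 4, 4, 4, 4, 4, 3]
j→3 (data[3]=3≤3), i→2 (data[2]=4≥3); i<j, swap → [3, 3, 3, 4, 4, 4, 4, 4, 4, 4, 3]
j→2, i→3; i≥j, return j=2. data = [3, 3, 3, 4, 4, 4, 4, 4, 4, 4, 3]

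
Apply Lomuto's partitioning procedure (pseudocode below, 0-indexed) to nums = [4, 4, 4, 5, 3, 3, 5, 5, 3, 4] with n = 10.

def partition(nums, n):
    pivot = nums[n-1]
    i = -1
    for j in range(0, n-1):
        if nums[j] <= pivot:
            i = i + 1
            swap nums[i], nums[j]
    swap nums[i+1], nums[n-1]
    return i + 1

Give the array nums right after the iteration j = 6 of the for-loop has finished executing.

pivot=4, i=-1
j=0: 4≤4, i=0, swap(0,0) ⇒ [4, 4, 4, 5, 3, 3, 5, 5, 3, 4]
j=1: 4≤4, i=1, swap(1,1) ⇒ [4, 4, 4, 5, 3, 3, 5, 5, 3, 4]
j=2: 4≤4, i=2, swap(2,2) ⇒ [4, 4, 4, 5, 3, 3, 5, 5, 3, 4]
j=3: 5>4, skip
j=4: 3≤4, i=3, swap(3,4) ⇒ [4, 4, 4, 3, 5, 3, 5, 5, 3, 4]
j=5: 3≤4, i=4, swap(4,5) ⇒ [4, 4, 4, 3, 3, 5, 5, 5, 3, 4]
j=6: 5>4, skip
(after j=6) nums = [4, 4, 4, 3, 3, 5, 5, 5, 3, 4]

[4, 4, 4, 3, 3, 5, 5, 5, 3, 4]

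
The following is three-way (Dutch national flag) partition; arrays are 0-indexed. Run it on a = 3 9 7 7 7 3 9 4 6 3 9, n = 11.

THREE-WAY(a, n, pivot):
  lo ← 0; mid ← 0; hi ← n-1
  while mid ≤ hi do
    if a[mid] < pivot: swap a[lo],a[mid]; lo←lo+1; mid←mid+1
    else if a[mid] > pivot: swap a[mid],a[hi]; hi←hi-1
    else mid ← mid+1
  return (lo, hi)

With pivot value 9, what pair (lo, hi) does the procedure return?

pivot = 9; lo=0, mid=0, hi=10
a[mid]=3<9: swap a[0],a[0]; lo=1,mid=1 → 3 9 7 7 7 3 9 4 6 3 9
a[mid]=9=9: mid=2
a[mid]=7<9: swap a[1],a[2]; lo=2,mid=3 → 3 7 9 7 7 3 9 4 6 3 9
a[mid]=7<9: swap a[2],a[3]; lo=3,mid=4 → 3 7 7 9 7 3 9 4 6 3 9
a[mid]=7<9: swap a[3],a[4]; lo=4,mid=5 → 3 7 7 7 9 3 9 4 6 3 9
a[mid]=3<9: swap a[4],a[5]; lo=5,mid=6 → 3 7 7 7 3 9 9 4 6 3 9
a[mid]=9=9: mid=7
a[mid]=4<9: swap a[5],a[7]; lo=6,mid=8 → 3 7 7 7 3 4 9 9 6 3 9
a[mid]=6<9: swap a[6],a[8]; lo=7,mid=9 → 3 7 7 7 3 4 6 9 9 3 9
a[mid]=3<9: swap a[7],a[9]; lo=8,mid=10 → 3 7 7 7 3 4 6 3 9 9 9
a[mid]=9=9: mid=11
end: lo=8, hi=10; a = 3 7 7 7 3 4 6 3 9 9 9

(8, 10)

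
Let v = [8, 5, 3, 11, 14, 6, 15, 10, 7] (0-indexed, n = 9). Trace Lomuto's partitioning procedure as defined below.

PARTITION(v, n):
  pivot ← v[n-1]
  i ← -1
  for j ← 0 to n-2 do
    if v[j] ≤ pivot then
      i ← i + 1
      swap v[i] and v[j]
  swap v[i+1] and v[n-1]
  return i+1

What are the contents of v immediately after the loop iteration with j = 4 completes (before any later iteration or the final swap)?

[5, 3, 8, 11, 14, 6, 15, 10, 7]

pivot = v[8] = 7; i = -1
j=0: v[0]=8 > 7 → no swap
j=1: v[1]=5 ≤ 7 → i=0, swap v[0],v[1] → [5, 8, 3, 11, 14, 6, 15, 10, 7]
j=2: v[2]=3 ≤ 7 → i=1, swap v[1],v[2] → [5, 3, 8, 11, 14, 6, 15, 10, 7]
j=3: v[3]=11 > 7 → no swap
j=4: v[4]=14 > 7 → no swap
(after j=4) v = [5, 3, 8, 11, 14, 6, 15, 10, 7]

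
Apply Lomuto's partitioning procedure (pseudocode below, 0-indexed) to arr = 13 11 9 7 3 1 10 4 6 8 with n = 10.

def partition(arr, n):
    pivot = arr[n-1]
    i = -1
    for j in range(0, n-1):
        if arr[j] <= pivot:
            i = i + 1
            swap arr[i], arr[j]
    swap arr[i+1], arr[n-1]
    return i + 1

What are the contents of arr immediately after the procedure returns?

pivot=8, i=-1
j=0: 13>8, skip
j=1: 11>8, skip
j=2: 9>8, skip
j=3: 7≤8, i=0, swap(0,3) ⇒ 7 11 9 13 3 1 10 4 6 8
j=4: 3≤8, i=1, swap(1,4) ⇒ 7 3 9 13 11 1 10 4 6 8
j=5: 1≤8, i=2, swap(2,5) ⇒ 7 3 1 13 11 9 10 4 6 8
j=6: 10>8, skip
j=7: 4≤8, i=3, swap(3,7) ⇒ 7 3 1 4 11 9 10 13 6 8
j=8: 6≤8, i=4, swap(4,8) ⇒ 7 3 1 4 6 9 10 13 11 8
swap(5,9) ⇒ 7 3 1 4 6 8 10 13 11 9; return 5

7 3 1 4 6 8 10 13 11 9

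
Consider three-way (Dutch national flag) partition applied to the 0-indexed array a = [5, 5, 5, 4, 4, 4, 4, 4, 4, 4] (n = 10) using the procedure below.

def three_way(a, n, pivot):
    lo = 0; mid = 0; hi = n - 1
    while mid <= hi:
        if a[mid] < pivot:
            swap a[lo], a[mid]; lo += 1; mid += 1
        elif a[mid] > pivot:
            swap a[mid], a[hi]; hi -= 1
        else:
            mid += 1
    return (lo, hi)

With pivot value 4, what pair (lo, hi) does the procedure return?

pivot = 4; lo=0, mid=0, hi=9
a[mid]=5>4: swap a[0],a[9]; hi=8 → [4, 5, 5, 4, 4, 4, 4, 4, 4, 5]
a[mid]=4=4: mid=1
a[mid]=5>4: swap a[1],a[8]; hi=7 → [4, 4, 5, 4, 4, 4, 4, 4, 5, 5]
a[mid]=4=4: mid=2
a[mid]=5>4: swap a[2],a[7]; hi=6 → [4, 4, 4, 4, 4, 4, 4, 5, 5, 5]
a[mid]=4=4: mid=3
a[mid]=4=4: mid=4
a[mid]=4=4: mid=5
a[mid]=4=4: mid=6
a[mid]=4=4: mid=7
end: lo=0, hi=6; a = [4, 4, 4, 4, 4, 4, 4, 5, 5, 5]

(0, 6)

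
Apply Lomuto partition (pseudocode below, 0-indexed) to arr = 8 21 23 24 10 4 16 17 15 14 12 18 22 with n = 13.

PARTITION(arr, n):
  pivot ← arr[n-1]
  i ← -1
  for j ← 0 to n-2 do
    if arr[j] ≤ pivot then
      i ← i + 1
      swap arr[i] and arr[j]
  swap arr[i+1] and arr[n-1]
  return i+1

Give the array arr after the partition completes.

8 21 10 4 16 17 15 14 12 18 22 24 23

pivot=22, i=-1
j=0: 8≤22, i=0, swap(0,0) ⇒ 8 21 23 24 10 4 16 17 15 14 12 18 22
j=1: 21≤22, i=1, swap(1,1) ⇒ 8 21 23 24 10 4 16 17 15 14 12 18 22
j=2: 23>22, skip
j=3: 24>22, skip
j=4: 10≤22, i=2, swap(2,4) ⇒ 8 21 10 24 23 4 16 17 15 14 12 18 22
j=5: 4≤22, i=3, swap(3,5) ⇒ 8 21 10 4 23 24 16 17 15 14 12 18 22
j=6: 16≤22, i=4, swap(4,6) ⇒ 8 21 10 4 16 24 23 17 15 14 12 18 22
j=7: 17≤22, i=5, swap(5,7) ⇒ 8 21 10 4 16 17 23 24 15 14 12 18 22
j=8: 15≤22, i=6, swap(6,8) ⇒ 8 21 10 4 16 17 15 24 23 14 12 18 22
j=9: 14≤22, i=7, swap(7,9) ⇒ 8 21 10 4 16 17 15 14 23 24 12 18 22
j=10: 12≤22, i=8, swap(8,10) ⇒ 8 21 10 4 16 17 15 14 12 24 23 18 22
j=11: 18≤22, i=9, swap(9,11) ⇒ 8 21 10 4 16 17 15 14 12 18 23 24 22
swap(10,12) ⇒ 8 21 10 4 16 17 15 14 12 18 22 24 23; return 10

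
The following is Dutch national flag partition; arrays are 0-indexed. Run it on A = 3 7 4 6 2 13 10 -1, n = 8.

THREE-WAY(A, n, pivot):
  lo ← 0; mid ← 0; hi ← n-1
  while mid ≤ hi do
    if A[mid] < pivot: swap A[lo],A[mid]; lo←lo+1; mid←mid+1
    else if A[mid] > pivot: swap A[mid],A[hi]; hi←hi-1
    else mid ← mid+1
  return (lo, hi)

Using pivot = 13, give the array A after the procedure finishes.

3 7 4 6 2 10 -1 13

pivot = 13; lo=0, mid=0, hi=7
A[mid]=3<13: swap A[0],A[0]; lo=1,mid=1 → 3 7 4 6 2 13 10 -1
A[mid]=7<13: swap A[1],A[1]; lo=2,mid=2 → 3 7 4 6 2 13 10 -1
A[mid]=4<13: swap A[2],A[2]; lo=3,mid=3 → 3 7 4 6 2 13 10 -1
A[mid]=6<13: swap A[3],A[3]; lo=4,mid=4 → 3 7 4 6 2 13 10 -1
A[mid]=2<13: swap A[4],A[4]; lo=5,mid=5 → 3 7 4 6 2 13 10 -1
A[mid]=13=13: mid=6
A[mid]=10<13: swap A[5],A[6]; lo=6,mid=7 → 3 7 4 6 2 10 13 -1
A[mid]=-1<13: swap A[6],A[7]; lo=7,mid=8 → 3 7 4 6 2 10 -1 13
end: lo=7, hi=7; A = 3 7 4 6 2 10 -1 13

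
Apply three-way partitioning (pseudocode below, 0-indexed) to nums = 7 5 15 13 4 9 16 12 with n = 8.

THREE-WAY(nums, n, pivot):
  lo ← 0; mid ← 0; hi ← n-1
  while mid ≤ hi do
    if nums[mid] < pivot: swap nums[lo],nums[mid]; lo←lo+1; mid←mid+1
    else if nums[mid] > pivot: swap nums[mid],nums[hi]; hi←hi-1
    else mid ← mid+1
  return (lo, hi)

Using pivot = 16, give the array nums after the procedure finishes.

pivot = 16; lo=0, mid=0, hi=7
nums[mid]=7<16: swap nums[0],nums[0]; lo=1,mid=1 → 7 5 15 13 4 9 16 12
nums[mid]=5<16: swap nums[1],nums[1]; lo=2,mid=2 → 7 5 15 13 4 9 16 12
nums[mid]=15<16: swap nums[2],nums[2]; lo=3,mid=3 → 7 5 15 13 4 9 16 12
nums[mid]=13<16: swap nums[3],nums[3]; lo=4,mid=4 → 7 5 15 13 4 9 16 12
nums[mid]=4<16: swap nums[4],nums[4]; lo=5,mid=5 → 7 5 15 13 4 9 16 12
nums[mid]=9<16: swap nums[5],nums[5]; lo=6,mid=6 → 7 5 15 13 4 9 16 12
nums[mid]=16=16: mid=7
nums[mid]=12<16: swap nums[6],nums[7]; lo=7,mid=8 → 7 5 15 13 4 9 12 16
end: lo=7, hi=7; nums = 7 5 15 13 4 9 12 16

7 5 15 13 4 9 12 16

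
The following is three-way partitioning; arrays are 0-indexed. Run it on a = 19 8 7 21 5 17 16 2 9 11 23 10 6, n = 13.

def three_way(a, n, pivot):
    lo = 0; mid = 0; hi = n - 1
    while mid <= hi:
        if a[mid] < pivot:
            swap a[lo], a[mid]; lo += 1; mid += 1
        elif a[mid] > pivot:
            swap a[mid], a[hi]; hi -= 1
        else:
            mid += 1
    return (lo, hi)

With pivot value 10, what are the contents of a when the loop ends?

pivot = 10; lo=0, mid=0, hi=12
a[mid]=19>10: swap a[0],a[12]; hi=11 → 6 8 7 21 5 17 16 2 9 11 23 10 19
a[mid]=6<10: swap a[0],a[0]; lo=1,mid=1 → 6 8 7 21 5 17 16 2 9 11 23 10 19
a[mid]=8<10: swap a[1],a[1]; lo=2,mid=2 → 6 8 7 21 5 17 16 2 9 11 23 10 19
a[mid]=7<10: swap a[2],a[2]; lo=3,mid=3 → 6 8 7 21 5 17 16 2 9 11 23 10 19
a[mid]=21>10: swap a[3],a[11]; hi=10 → 6 8 7 10 5 17 16 2 9 11 23 21 19
a[mid]=10=10: mid=4
a[mid]=5<10: swap a[3],a[4]; lo=4,mid=5 → 6 8 7 5 10 17 16 2 9 11 23 21 19
a[mid]=17>10: swap a[5],a[10]; hi=9 → 6 8 7 5 10 23 16 2 9 11 17 21 19
a[mid]=23>10: swap a[5],a[9]; hi=8 → 6 8 7 5 10 11 16 2 9 23 17 21 19
a[mid]=11>10: swap a[5],a[8]; hi=7 → 6 8 7 5 10 9 16 2 11 23 17 21 19
a[mid]=9<10: swap a[4],a[5]; lo=5,mid=6 → 6 8 7 5 9 10 16 2 11 23 17 21 19
a[mid]=16>10: swap a[6],a[7]; hi=6 → 6 8 7 5 9 10 2 16 11 23 17 21 19
a[mid]=2<10: swap a[5],a[6]; lo=6,mid=7 → 6 8 7 5 9 2 10 16 11 23 17 21 19
end: lo=6, hi=6; a = 6 8 7 5 9 2 10 16 11 23 17 21 19

6 8 7 5 9 2 10 16 11 23 17 21 19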